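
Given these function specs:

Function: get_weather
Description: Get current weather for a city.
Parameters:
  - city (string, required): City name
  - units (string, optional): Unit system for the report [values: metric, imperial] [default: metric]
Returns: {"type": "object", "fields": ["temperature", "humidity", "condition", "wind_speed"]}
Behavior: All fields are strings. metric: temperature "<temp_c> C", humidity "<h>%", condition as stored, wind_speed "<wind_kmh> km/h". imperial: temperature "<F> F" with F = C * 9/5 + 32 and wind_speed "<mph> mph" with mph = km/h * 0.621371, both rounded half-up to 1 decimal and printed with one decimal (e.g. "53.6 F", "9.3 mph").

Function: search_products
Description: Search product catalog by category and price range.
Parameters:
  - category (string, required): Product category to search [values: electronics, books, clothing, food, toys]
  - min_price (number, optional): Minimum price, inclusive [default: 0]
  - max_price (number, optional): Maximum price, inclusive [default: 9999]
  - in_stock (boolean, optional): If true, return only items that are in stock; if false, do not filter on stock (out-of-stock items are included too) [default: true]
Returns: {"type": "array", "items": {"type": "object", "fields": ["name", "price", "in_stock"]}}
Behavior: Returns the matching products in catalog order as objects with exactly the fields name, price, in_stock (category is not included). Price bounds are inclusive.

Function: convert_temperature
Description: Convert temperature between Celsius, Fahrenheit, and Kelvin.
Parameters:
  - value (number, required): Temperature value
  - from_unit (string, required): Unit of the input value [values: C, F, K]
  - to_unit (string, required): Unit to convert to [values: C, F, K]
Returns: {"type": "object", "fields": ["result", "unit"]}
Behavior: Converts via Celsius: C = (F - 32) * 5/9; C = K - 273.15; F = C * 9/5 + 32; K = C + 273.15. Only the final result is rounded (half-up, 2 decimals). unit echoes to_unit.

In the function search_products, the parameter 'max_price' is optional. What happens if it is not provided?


The search_products spec declares:
  - max_price (number, optional): Maximum price, inclusive [default: 9999]
It defaults to 9999


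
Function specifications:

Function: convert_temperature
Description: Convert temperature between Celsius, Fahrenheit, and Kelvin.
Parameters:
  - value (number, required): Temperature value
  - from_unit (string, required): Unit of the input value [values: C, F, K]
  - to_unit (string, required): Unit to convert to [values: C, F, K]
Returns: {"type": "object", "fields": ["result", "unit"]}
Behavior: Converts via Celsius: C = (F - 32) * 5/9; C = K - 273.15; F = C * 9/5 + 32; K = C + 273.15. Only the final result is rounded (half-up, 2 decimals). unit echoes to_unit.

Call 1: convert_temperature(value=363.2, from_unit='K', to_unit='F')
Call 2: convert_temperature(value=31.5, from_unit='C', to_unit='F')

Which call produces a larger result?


Call 1:
  To C: 363.2 - 273.15 = 90.05
  To F: 90.05 * 9/5 + 32 = 194.09
  Round to 2 decimals: 194.09
  -> 194.09 F
Call 2:
  Input already in C: 31.5
  To F: 31.5 * 9/5 + 32 = 88.7
  Round to 2 decimals: 88.7
  -> 88.7 F
Call 1 (194.09 F)


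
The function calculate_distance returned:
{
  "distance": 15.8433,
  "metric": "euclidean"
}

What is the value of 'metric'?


euclidean


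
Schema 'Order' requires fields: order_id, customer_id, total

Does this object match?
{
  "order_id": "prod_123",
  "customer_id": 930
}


Checking required fields...
Missing: total
Invalid - missing required field 'total'


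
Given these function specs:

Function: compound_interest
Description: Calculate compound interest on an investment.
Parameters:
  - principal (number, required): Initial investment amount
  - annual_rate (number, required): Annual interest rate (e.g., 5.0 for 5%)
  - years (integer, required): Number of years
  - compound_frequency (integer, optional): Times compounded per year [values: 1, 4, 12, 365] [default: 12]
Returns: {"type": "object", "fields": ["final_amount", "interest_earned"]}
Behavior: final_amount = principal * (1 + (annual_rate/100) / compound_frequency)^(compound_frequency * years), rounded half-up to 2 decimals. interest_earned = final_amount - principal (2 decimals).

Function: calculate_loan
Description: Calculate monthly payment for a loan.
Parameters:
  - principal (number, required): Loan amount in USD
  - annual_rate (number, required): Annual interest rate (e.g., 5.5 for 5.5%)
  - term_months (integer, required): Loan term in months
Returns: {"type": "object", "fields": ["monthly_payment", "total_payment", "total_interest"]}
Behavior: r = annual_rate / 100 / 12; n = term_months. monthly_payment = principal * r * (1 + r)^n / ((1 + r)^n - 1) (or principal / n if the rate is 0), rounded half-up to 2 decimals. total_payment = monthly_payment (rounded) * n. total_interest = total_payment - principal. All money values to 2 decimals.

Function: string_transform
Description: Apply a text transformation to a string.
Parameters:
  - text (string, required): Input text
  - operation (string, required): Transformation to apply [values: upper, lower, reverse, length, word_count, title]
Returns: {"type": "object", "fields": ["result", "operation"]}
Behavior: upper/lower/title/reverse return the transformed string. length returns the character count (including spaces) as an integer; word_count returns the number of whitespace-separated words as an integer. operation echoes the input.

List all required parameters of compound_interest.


Parameters of compound_interest and their required/optional flag:
  principal: required
  annual_rate: required
  years: required
  compound_frequency: optional
annual_rate, principal, years


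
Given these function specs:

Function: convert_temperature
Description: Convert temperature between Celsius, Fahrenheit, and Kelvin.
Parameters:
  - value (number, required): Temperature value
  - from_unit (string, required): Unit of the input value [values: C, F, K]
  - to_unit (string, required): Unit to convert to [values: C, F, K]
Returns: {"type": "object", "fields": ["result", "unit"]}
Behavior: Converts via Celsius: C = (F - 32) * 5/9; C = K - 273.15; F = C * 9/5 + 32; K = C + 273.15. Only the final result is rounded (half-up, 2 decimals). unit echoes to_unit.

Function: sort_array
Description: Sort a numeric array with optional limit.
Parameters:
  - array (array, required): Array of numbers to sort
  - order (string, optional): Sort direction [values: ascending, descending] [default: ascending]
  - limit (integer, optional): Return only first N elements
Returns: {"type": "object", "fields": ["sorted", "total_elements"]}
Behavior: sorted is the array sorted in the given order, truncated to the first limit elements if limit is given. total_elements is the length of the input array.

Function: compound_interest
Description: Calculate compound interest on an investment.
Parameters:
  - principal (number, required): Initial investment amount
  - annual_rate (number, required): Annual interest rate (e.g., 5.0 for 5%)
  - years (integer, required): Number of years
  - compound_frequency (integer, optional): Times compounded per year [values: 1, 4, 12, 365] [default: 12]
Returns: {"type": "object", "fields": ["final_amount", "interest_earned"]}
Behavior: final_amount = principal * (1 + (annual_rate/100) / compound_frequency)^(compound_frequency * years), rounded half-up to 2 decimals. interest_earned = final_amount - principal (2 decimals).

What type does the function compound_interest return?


The compound_interest spec declares Returns: {"type": "object", "fields": ["final_amount", "interest_earned"]}
Type:
object


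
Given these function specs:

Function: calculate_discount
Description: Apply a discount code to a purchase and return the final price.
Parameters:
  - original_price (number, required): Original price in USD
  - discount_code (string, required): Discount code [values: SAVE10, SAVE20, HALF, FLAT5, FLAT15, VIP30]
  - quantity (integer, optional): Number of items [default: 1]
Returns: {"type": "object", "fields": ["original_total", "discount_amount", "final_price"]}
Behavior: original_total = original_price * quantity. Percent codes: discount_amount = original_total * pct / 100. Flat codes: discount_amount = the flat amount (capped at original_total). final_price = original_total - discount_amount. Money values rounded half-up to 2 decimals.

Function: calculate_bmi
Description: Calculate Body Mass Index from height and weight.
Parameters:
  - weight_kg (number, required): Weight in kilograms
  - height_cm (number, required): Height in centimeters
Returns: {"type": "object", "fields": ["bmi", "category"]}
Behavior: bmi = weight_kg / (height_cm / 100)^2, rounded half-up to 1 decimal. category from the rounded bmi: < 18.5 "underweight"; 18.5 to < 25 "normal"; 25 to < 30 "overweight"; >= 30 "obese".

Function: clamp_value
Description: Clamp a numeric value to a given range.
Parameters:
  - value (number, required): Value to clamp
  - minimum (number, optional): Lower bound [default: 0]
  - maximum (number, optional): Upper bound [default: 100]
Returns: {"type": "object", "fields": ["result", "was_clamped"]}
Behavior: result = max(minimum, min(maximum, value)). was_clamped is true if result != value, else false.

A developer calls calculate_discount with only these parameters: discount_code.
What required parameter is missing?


Required parameters: original_price, discount_code
Provided: discount_code
Missing: original_price
original_price


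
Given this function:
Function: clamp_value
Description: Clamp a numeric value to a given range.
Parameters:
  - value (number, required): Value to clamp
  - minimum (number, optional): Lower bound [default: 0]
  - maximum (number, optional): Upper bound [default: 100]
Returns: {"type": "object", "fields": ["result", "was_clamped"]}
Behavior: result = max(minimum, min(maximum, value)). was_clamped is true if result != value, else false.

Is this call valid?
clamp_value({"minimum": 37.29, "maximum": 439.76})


Checking required parameters...
Missing required parameter: value
Invalid - missing required parameter 'value'


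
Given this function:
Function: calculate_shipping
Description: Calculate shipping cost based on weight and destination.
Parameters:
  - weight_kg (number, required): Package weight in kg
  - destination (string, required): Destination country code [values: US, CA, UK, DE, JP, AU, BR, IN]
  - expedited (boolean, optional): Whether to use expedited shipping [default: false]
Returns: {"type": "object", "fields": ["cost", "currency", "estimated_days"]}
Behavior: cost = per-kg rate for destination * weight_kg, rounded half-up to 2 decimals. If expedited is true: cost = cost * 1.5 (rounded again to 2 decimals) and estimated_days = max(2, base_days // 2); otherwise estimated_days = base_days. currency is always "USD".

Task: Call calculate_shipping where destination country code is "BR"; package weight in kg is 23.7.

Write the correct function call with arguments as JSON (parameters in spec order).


Mapping each described value to its parameter name:
  'Destination country code' -> destination = "BR"
  'Package weight in kg' -> weight_kg = 23.7
calculate_shipping({"weight_kg": 23.7, "destination": "BR"})


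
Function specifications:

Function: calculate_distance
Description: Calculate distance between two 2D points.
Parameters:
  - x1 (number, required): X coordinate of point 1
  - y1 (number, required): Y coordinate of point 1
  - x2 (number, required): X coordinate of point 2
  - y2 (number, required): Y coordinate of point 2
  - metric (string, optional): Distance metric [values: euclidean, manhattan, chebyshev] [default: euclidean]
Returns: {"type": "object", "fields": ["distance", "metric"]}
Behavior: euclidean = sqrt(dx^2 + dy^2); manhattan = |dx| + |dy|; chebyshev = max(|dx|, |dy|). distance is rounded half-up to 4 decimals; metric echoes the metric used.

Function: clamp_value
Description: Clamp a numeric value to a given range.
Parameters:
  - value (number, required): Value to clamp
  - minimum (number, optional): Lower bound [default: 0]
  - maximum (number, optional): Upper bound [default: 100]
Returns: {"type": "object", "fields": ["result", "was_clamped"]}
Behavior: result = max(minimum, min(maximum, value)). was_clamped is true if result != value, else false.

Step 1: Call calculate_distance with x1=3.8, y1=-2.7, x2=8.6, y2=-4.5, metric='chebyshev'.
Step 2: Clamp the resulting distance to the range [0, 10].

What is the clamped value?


Step 1: calculate_distance (chebyshev)
  |dx| = |8.6 - 3.8| = 4.8; |dy| = |-4.5 - -2.7| = 1.8
  chebyshev: max(4.8, 1.8) = 4.8
  Round to 4 decimals: 4.8
  -> distance = 4.8
Step 2: clamp_value(value=4.8, minimum=0, maximum=10)
  result = max(0, min(10, 4.8)) = max(0, 4.8) = 4.8
  was_clamped = (4.8 != 4.8) = false
  -> result = 4.8
4.8


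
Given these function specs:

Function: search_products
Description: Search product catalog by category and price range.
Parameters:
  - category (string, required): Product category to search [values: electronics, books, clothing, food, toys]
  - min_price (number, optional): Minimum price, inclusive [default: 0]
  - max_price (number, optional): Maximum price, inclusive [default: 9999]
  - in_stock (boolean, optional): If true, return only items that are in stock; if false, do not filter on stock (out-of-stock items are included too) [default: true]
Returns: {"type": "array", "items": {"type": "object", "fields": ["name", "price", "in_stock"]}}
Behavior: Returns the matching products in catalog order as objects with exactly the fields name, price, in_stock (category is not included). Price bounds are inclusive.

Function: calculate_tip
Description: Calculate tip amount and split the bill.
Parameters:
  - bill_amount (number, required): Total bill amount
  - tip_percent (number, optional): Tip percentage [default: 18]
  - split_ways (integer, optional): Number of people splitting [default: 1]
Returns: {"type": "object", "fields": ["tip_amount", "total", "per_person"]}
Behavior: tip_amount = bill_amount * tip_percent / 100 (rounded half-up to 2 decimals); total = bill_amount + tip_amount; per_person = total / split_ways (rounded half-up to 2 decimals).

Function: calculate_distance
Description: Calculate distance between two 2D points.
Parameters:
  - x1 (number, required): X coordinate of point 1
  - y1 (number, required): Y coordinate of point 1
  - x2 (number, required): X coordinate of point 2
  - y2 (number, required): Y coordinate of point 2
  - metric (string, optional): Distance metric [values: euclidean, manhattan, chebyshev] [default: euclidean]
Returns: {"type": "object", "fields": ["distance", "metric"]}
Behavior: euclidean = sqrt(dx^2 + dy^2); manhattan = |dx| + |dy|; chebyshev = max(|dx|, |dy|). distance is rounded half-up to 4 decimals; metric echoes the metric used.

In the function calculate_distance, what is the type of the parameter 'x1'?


The calculate_distance spec declares:
  - x1 (number, required): X coordinate of point 1
Type:
number


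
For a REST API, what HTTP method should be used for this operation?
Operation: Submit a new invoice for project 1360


GET = read, POST = create, PUT = update/replace, DELETE = remove
This operation is a create.
POST


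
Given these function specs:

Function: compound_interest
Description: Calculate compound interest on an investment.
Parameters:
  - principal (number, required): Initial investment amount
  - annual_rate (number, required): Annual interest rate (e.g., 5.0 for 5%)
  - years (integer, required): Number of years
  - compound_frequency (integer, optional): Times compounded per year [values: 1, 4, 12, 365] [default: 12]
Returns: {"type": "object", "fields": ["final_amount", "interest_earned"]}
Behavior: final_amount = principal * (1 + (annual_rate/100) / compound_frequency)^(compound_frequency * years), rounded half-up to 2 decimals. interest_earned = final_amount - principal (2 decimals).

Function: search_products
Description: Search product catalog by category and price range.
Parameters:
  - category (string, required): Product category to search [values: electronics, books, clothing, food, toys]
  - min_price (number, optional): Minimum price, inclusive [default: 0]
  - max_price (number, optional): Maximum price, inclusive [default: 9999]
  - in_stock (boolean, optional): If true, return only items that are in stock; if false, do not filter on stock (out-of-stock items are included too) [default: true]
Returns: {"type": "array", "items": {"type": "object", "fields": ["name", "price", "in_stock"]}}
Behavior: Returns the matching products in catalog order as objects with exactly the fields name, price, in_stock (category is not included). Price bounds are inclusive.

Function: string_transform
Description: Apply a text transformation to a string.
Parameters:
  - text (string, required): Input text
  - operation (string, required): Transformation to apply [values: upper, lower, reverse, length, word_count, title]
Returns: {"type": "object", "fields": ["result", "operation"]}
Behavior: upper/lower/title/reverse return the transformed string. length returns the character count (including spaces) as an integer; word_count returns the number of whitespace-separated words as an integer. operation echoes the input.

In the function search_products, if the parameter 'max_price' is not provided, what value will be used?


The search_products spec declares:
  - max_price (number, optional): Maximum price, inclusive [default: 9999]
Default:
9999


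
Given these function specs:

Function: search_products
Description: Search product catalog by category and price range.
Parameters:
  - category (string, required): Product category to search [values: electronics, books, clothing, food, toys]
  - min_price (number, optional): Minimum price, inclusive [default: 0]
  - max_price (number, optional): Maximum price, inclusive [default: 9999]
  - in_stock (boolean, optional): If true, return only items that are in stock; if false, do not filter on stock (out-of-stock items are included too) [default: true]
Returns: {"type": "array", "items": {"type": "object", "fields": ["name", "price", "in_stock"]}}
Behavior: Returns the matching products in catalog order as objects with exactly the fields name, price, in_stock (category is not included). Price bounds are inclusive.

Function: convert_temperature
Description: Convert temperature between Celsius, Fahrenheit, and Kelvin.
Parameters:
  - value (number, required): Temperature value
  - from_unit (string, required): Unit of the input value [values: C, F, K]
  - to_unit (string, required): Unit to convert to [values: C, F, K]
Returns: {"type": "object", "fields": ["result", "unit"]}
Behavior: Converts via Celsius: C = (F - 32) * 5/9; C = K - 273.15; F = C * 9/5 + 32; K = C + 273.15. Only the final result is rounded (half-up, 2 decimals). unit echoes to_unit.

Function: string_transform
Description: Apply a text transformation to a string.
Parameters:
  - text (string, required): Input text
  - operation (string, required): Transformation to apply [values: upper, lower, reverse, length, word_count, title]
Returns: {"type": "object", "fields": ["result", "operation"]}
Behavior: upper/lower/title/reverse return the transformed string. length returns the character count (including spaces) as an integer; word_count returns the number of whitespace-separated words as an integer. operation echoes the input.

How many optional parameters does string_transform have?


Parameters of string_transform: text (required), operation (required)
Optional count:
0


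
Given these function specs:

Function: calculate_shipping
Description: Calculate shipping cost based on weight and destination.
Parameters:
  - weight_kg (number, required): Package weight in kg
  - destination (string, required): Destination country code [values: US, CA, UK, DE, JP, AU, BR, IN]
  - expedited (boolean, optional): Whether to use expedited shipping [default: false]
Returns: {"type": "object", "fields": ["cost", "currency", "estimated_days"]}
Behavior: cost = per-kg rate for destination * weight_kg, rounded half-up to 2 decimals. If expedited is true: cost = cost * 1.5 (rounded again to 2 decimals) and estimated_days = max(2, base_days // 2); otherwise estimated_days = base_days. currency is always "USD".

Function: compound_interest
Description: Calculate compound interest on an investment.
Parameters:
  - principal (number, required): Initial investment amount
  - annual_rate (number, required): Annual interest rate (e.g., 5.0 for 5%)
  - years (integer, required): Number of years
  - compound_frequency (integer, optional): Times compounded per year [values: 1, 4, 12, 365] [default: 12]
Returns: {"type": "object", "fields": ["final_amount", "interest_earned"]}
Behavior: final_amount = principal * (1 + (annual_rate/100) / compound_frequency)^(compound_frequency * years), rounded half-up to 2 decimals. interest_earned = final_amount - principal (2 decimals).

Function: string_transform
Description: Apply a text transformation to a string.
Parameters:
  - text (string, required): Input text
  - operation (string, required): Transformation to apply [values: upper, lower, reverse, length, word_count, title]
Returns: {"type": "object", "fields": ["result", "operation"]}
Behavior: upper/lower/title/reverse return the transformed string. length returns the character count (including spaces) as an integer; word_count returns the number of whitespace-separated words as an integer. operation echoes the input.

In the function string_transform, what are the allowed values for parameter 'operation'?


The string_transform spec declares:
  - operation (string, required): Transformation to apply [values: upper, lower, reverse, length, word_count, title]
Allowed values:
upper, lower, reverse, length, word_count, title


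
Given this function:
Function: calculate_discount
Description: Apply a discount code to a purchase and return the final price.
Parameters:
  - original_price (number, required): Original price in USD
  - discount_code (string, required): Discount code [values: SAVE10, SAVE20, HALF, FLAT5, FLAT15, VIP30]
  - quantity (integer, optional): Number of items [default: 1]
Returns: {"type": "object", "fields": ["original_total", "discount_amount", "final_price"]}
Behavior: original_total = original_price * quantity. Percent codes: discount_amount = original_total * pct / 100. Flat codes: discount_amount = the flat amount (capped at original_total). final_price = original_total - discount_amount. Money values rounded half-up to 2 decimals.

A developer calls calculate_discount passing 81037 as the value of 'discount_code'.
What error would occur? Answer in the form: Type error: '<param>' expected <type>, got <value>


Spec: 'discount_code' is declared as string; 81037 is an integer.
Type error: 'discount_code' expected string, got 81037


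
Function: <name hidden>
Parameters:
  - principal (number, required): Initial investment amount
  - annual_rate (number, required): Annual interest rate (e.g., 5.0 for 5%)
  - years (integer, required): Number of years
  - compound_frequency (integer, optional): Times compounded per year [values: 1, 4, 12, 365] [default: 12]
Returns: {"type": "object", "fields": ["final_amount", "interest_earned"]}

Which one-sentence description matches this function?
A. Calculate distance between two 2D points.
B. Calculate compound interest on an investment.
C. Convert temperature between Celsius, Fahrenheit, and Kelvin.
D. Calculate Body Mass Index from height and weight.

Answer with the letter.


Parameters principal, annual_rate, years, compound_frequency and return ["final_amount", "interest_earned"] fit: Calculate compound interest on an investment.
B


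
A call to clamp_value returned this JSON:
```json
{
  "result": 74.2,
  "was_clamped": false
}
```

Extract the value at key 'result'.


74.2


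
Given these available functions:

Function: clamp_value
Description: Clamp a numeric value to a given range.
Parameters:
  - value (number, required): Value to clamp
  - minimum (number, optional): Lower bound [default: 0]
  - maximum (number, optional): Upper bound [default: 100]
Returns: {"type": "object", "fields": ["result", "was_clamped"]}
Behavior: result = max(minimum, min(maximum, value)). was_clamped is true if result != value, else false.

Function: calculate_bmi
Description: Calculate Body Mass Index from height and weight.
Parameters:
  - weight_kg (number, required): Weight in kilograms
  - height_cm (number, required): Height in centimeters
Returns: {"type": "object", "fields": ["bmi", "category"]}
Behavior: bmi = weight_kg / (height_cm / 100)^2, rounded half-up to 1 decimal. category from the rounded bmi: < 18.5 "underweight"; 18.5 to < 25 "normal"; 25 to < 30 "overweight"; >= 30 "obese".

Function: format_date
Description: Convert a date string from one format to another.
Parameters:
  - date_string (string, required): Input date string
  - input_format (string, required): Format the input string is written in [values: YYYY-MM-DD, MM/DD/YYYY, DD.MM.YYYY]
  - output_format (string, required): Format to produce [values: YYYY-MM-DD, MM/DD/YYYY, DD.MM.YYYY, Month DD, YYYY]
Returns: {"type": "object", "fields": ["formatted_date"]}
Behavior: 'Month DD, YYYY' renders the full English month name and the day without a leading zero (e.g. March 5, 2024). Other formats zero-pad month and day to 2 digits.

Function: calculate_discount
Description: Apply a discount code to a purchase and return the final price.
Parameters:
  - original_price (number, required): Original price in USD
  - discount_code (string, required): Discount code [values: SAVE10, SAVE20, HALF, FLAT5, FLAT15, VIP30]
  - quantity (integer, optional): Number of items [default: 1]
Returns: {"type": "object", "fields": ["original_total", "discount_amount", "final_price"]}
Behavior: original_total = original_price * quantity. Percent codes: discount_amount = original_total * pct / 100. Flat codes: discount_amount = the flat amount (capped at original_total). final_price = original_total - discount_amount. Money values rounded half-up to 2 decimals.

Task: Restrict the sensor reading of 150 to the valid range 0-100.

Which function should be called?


The task needs a function whose description is: Clamp a numeric value to a given range.
clamp_value


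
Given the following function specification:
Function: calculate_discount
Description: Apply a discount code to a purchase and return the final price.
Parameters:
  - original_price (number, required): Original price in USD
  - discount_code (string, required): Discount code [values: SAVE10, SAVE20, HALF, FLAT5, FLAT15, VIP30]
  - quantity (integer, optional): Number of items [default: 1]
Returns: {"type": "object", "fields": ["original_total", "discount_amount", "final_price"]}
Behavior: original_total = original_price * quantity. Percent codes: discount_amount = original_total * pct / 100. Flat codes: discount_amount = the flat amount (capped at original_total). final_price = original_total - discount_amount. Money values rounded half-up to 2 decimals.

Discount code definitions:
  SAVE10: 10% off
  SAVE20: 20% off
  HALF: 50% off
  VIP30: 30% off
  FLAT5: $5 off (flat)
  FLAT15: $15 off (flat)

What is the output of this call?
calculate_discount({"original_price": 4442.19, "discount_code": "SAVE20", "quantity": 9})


original_total = 4442.19 * 9 = 39979.71
SAVE20 = 20% off: discount_amount = 39979.71 * 20/100 = 7995.942 -> 7995.94
final_price = 39979.71 - 7995.94 = 31983.77
Output:
{"original_total": 39979.71, "discount_amount": 7995.94, "final_price": 31983.77}


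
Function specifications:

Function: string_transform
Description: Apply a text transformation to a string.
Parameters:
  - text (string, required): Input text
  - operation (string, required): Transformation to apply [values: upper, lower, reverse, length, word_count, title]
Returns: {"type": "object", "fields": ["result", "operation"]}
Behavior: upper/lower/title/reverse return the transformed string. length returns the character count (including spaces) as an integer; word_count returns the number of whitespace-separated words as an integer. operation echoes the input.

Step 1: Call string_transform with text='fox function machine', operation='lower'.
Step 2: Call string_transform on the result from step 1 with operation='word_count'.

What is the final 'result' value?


Step 1: string_transform(text='fox function machine', operation='lower')
  -> result = 'fox function machine'
Step 2: string_transform(text='fox function machine', operation='word_count')
  words: fox, function, machine -> 3
  -> result = 3
3


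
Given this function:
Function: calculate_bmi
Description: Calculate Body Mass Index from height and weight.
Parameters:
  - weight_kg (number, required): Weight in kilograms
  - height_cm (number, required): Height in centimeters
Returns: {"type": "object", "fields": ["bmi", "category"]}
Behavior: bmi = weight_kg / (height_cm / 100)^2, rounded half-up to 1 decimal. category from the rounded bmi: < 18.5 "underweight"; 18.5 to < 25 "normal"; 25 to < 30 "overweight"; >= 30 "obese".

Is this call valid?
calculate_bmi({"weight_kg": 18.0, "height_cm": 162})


Checking all required parameters present and types match... All valid.
Valid


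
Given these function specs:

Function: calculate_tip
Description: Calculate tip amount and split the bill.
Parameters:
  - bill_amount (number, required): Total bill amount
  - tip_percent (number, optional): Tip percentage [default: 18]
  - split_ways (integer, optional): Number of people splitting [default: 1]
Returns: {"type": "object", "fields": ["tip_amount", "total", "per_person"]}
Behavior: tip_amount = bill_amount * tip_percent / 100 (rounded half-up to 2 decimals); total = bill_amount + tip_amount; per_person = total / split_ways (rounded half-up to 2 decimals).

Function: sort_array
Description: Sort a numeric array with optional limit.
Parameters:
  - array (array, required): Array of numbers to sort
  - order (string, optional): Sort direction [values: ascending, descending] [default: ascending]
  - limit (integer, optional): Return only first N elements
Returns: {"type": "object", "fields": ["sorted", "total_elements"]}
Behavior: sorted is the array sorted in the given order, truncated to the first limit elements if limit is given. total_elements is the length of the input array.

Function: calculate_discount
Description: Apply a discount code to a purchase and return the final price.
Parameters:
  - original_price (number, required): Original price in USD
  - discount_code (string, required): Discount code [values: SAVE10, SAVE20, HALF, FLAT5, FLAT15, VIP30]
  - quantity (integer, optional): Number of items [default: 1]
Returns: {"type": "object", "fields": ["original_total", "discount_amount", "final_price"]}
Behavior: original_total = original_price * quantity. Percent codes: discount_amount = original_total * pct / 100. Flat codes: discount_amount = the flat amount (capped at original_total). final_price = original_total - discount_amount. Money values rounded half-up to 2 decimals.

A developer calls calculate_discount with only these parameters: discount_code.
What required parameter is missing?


Required parameters: original_price, discount_code
Provided: discount_code
Missing: original_price
original_price


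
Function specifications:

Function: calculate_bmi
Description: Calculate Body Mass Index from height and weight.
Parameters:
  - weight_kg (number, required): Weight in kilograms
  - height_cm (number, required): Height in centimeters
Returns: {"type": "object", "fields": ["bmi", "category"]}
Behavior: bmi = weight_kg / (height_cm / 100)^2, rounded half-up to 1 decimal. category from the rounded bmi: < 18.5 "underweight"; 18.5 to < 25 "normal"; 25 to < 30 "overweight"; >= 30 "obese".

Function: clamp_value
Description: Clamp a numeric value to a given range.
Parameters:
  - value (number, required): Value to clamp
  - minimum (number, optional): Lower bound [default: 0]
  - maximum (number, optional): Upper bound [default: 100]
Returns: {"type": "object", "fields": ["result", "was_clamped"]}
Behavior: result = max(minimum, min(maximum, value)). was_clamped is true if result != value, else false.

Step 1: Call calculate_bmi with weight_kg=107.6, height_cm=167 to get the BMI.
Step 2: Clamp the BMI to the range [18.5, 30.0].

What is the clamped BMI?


Step 1: calculate_bmi(weight_kg=107.6, height_cm=167)
  height_m = 167 / 100 = 1.67
  bmi = 107.6 / 1.67^2 = 107.6 / 2.7889 = 38.58152 -> 38.6
  38.6 >= 30 -> obese
  -> bmi = 38.6
Step 2: clamp_value(value=38.6, minimum=18.5, maximum=30.0)
  result = max(18.5, min(30.0, 38.6)) = max(18.5, 30.0) = 30.0
  was_clamped = (30.0 != 38.6) = true
  -> result = 30.0
30.0


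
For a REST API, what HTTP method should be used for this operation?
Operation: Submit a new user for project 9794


GET = read, POST = create, PUT = update/replace, DELETE = remove
This operation is a create.
POST


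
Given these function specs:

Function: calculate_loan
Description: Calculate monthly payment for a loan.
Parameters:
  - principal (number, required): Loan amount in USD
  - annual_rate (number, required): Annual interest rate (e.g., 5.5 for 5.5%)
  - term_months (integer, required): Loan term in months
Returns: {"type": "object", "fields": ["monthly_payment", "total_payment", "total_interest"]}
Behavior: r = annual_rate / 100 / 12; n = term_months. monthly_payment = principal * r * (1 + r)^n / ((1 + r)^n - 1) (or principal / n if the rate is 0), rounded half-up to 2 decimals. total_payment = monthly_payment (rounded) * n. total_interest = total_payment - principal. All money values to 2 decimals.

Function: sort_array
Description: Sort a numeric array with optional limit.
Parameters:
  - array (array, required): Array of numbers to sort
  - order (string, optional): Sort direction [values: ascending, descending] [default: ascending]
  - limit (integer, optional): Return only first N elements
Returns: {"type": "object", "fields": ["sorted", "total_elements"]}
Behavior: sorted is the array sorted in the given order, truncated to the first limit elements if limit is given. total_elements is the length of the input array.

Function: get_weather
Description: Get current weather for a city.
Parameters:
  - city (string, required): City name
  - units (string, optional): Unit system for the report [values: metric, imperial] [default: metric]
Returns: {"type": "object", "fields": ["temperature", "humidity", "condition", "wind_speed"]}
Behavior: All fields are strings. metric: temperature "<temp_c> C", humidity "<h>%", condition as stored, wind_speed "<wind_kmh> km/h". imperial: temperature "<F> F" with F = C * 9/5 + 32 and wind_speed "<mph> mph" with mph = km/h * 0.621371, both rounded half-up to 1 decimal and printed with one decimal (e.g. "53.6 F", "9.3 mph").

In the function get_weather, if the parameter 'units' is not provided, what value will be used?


The get_weather spec declares:
  - units (string, optional): Unit system for the report [values: metric, imperial] [default: metric]
Default:
metric


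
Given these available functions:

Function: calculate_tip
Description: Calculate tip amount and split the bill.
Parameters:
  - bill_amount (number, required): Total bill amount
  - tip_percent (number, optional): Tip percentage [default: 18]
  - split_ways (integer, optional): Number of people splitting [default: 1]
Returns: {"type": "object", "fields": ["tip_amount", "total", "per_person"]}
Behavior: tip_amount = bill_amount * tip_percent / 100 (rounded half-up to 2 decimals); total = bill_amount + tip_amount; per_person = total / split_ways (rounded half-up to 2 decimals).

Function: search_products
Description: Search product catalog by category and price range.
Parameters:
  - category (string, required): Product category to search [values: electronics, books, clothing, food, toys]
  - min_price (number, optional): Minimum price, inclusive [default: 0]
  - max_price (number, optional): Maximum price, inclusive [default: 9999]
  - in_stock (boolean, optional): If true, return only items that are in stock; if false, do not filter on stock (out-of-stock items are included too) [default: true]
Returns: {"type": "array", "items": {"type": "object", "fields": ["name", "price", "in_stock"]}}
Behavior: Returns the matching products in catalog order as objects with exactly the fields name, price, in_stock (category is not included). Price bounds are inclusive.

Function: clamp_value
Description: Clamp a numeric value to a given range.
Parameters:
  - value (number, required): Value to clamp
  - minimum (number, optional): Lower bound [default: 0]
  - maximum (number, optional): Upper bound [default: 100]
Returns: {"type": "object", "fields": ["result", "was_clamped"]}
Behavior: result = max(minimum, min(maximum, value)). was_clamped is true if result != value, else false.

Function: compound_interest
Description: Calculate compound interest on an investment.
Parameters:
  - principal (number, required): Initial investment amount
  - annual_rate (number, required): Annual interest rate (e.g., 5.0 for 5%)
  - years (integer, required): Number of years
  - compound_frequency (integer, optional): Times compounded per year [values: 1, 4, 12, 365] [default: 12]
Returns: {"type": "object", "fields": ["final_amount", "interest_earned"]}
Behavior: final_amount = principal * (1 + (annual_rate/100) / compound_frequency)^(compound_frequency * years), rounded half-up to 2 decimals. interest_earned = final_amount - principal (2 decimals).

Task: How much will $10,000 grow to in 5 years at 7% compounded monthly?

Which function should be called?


The task needs a function whose description is: Calculate compound interest on an investment.
compound_interest


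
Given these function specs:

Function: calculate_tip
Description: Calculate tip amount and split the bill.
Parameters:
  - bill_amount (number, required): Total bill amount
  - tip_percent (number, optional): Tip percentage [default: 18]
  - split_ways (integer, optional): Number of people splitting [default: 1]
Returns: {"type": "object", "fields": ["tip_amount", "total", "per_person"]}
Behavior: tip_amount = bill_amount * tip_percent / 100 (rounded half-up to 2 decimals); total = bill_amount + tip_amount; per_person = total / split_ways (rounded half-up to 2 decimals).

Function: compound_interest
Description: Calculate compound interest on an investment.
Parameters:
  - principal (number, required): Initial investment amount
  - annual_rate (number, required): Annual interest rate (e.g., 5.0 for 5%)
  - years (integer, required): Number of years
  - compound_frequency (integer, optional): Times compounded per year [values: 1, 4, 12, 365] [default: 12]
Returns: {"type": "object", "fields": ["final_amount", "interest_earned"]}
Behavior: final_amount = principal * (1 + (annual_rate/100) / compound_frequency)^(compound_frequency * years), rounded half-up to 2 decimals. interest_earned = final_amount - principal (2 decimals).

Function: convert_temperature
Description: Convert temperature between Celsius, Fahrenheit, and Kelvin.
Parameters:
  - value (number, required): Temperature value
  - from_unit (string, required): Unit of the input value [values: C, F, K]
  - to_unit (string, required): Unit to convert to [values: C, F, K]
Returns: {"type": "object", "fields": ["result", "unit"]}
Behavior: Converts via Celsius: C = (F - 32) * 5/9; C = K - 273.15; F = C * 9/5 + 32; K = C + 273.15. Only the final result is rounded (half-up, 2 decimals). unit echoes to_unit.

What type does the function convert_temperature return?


The convert_temperature spec declares Returns: {"type": "object", "fields": ["result", "unit"]}
Type:
object


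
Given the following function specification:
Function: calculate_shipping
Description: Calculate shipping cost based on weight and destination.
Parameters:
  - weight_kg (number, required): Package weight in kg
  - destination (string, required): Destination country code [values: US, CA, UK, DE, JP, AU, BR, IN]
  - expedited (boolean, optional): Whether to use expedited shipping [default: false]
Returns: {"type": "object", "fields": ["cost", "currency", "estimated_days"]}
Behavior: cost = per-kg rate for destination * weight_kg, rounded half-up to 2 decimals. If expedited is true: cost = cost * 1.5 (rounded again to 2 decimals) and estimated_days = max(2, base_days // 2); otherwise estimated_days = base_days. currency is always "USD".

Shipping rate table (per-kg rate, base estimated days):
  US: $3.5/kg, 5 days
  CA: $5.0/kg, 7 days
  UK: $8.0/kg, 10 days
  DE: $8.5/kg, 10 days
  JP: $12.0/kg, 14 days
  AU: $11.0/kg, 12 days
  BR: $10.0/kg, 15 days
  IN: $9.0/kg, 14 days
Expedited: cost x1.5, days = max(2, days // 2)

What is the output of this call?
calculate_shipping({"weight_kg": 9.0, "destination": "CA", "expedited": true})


Rate for CA: $5.0/kg, base 7 days
cost = 5.0 * 9.0 = 45 -> 45.00
expedited: cost = 45.00 * 1.5 = 67.5 -> 67.50; estimated_days = max(2, 7 // 2) = 3
Output:
{"cost": 67.5, "currency": "USD", "estimated_days": 3}
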